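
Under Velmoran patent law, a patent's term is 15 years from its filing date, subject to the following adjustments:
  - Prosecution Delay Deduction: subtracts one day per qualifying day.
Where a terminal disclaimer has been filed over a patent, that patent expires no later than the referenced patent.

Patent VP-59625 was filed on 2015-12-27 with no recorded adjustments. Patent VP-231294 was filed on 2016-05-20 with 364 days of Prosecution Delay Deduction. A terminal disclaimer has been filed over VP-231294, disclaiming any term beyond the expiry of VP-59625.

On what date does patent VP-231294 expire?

2030-05-21

Natural term of VP-231294:
  Base: filing + 15 years → 20 May 2031.
  Prosecution Delay Deduction: −364 days → 21 May 2030.
Expiry of referenced patent VP-59625:
  Base: filing + 15 years → 27 December 2030.
Terminal disclaimer: VP-231294 expires on the earlier of 21 May 2030 and 27 December 2030.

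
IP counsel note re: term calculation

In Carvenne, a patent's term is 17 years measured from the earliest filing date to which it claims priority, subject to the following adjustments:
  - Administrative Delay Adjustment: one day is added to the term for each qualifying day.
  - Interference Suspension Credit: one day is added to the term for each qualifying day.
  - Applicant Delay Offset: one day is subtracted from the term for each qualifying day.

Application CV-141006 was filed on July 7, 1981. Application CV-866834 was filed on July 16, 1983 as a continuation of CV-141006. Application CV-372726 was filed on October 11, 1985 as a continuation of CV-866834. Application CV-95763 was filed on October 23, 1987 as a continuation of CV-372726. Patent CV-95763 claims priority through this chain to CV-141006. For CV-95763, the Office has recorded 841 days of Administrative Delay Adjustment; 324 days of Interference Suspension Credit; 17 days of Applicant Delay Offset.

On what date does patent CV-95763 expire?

Earliest priority filing: 7 July 1981.
Base term: 7 July 1981 + 17 years → 7 July 1998.
Administrative Delay Adjustment: +841 days → 25 October 2000.
Interference Suspension Credit: +324 days → 14 September 2001.
Applicant Delay Offset: −17 days → 28 August 2001.

August 28, 2001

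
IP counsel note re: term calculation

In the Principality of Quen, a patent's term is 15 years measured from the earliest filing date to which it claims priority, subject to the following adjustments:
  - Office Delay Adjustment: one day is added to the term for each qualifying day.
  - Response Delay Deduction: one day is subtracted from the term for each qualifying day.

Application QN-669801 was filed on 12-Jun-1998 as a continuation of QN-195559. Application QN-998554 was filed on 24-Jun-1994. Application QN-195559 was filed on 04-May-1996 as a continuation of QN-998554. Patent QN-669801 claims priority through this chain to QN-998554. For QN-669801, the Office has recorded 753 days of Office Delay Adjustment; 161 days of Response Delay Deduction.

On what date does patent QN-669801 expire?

Earliest priority filing: 24 June 1994.
Base term: 24 June 1994 + 15 years → 24 June 2009.
Office Delay Adjustment: +753 days → 17 July 2011.
Response Delay Deduction: −161 days → 6 February 2011.

2011-02-06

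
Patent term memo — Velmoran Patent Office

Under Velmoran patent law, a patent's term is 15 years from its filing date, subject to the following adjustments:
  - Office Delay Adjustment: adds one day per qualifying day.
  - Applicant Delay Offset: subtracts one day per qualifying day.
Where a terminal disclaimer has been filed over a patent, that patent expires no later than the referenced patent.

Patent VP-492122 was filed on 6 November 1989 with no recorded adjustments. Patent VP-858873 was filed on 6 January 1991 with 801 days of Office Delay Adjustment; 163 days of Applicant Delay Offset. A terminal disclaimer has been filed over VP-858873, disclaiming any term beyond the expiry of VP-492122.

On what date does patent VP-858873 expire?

Natural term of VP-858873:
  Base: filing + 15 years → 6 January 2006.
  Office Delay Adjustment: +801 days → 17 March 2008.
  Applicant Delay Offset: −163 days → 6 October 2007.
Expiry of referenced patent VP-492122:
  Base: filing + 15 years → 6 November 2004.
Terminal disclaimer: VP-858873 expires on the earlier of 6 October 2007 and 6 November 2004.

November 6, 2004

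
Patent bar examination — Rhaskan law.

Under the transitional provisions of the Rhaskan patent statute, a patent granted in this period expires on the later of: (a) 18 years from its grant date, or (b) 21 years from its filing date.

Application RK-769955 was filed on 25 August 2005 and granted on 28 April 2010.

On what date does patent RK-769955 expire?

2028-04-28

(a) grant + 18 years → 28 April 2028.
(b) filing + 21 years → 25 August 2026.
Later of the two: 28 April 2028.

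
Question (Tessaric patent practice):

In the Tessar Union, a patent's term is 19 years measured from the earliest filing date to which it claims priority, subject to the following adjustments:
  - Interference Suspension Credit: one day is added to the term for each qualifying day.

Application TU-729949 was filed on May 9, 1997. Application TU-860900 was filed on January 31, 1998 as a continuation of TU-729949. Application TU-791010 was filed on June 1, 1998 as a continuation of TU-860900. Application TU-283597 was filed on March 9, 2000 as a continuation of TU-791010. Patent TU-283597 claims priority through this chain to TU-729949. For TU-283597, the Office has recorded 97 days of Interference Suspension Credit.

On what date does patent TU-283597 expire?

Earliest priority filing: 9 May 1997.
Base term: 9 May 1997 + 19 years → 9 May 2016.
Interference Suspension Credit: +97 days → 14 August 2016.

2016-08-14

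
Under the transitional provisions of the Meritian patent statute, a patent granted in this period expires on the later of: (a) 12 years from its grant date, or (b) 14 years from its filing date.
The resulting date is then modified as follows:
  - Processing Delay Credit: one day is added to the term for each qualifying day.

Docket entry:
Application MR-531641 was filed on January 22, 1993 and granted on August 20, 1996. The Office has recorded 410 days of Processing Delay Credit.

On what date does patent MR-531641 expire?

(a) grant + 12 years → 20 August 2008.
(b) filing + 14 years → 22 January 2007.
Later of the two: 20 August 2008.
Processing Delay Credit: +410 days → 4 October 2009.

October 4, 2009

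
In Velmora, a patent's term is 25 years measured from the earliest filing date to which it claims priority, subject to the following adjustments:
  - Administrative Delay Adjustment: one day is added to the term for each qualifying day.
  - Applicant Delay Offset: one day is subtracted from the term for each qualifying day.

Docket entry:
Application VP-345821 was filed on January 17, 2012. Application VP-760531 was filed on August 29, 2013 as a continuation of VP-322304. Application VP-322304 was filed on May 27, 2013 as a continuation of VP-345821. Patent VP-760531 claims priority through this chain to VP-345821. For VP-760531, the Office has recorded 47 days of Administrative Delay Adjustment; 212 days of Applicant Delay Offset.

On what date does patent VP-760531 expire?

2036-08-05

Earliest priority filing: 17 January 2012.
Base term: 17 January 2012 + 25 years → 17 January 2037.
Administrative Delay Adjustment: +47 days → 5 March 2037.
Applicant Delay Offset: −212 days → 5 August 2036.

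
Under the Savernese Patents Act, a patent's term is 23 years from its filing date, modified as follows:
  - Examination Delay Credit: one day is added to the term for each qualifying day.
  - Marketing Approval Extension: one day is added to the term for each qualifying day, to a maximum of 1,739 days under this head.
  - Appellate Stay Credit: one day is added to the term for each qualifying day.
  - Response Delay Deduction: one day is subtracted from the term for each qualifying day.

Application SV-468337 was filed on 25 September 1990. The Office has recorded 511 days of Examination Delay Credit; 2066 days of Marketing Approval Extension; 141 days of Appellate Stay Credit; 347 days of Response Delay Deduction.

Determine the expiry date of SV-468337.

Base term: filing date + 23 years → 25 September 2013.
Examination Delay Credit: +511 days → 18 February 2015.
Marketing Approval Extension: 2066 days claimed exceeds the 1739-day cap, so +1739 days → 23 November 2019.
Appellate Stay Credit: +141 days → 12 April 2020.
Response Delay Deduction: −347 days → 1 May 2019.

May 1, 2019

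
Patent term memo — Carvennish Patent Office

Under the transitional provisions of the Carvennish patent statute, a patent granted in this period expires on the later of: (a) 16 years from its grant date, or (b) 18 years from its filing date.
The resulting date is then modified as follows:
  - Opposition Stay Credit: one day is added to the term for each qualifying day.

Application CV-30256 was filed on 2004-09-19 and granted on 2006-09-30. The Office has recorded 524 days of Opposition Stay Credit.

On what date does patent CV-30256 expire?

(a) grant + 16 years → 30 September 2022.
(b) filing + 18 years → 19 September 2022.
Later of the two: 30 September 2022.
Opposition Stay Credit: +524 days → 7 March 2024.

March 7, 2024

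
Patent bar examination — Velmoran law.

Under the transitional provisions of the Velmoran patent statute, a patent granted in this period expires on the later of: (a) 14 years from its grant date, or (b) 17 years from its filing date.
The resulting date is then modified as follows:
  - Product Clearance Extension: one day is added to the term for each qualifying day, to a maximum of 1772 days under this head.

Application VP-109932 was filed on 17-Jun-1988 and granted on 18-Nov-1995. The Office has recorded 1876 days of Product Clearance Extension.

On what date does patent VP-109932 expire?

September 25, 2014

(a) grant + 14 years → 18 November 2009.
(b) filing + 17 years → 17 June 2005.
Later of the two: 18 November 2009.
Product Clearance Extension: 1876 days claimed exceeds the 1772-day cap, so +1772 days → 25 September 2014.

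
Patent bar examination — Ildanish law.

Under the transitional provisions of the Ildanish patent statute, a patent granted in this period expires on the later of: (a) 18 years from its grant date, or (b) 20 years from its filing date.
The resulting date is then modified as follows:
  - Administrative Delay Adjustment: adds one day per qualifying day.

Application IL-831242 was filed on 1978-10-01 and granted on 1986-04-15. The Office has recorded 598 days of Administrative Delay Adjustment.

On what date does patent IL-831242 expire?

2005-12-04

(a) grant + 18 years → 15 April 2004.
(b) filing + 20 years → 1 October 1998.
Later of the two: 15 April 2004.
Administrative Delay Adjustment: +598 days → 4 December 2005.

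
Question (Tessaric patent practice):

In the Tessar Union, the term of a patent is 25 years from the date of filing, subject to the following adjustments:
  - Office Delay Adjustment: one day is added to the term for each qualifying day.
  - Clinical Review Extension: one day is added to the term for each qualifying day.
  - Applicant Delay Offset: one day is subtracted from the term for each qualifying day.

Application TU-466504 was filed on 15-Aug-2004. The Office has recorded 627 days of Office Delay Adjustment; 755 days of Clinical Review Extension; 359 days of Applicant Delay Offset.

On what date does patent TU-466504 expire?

Base term: filing date + 25 years → 15 August 2029.
Office Delay Adjustment: +627 days → 4 May 2031.
Clinical Review Extension: +755 days → 28 May 2033.
Applicant Delay Offset: −359 days → 3 June 2032.

June 3, 2032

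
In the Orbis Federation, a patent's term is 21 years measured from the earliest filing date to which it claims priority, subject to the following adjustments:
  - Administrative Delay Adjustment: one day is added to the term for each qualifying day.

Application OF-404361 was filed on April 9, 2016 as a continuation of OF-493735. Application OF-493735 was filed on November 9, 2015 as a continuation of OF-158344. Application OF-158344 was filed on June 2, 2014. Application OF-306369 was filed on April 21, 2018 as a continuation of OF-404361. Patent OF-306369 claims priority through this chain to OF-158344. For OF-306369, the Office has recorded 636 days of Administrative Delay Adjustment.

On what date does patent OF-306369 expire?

Earliest priority filing: 2 June 2014.
Base term: 2 June 2014 + 21 years → 2 June 2035.
Administrative Delay Adjustment: +636 days → 27 February 2037.

February 27, 2037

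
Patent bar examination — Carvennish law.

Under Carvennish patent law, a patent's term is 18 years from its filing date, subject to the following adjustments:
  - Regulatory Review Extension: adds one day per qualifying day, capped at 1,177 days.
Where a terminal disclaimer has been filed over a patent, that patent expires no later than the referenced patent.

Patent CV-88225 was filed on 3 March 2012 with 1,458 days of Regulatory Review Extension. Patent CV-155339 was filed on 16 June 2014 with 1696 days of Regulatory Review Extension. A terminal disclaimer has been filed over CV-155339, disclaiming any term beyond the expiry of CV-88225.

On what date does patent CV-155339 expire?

2033-05-23

Natural term of CV-155339:
  Base: filing + 18 years → 16 June 2032.
  Regulatory Review Extension: 1696 days claimed exceeds the 1177-day cap, so +1177 days → 6 September 2035.
Expiry of referenced patent CV-88225:
  Base: filing + 18 years → 3 March 2030.
  Regulatory Review Extension: 1458 days claimed exceeds the 1177-day cap, so +1177 days → 23 May 2033.
Terminal disclaimer: CV-155339 expires on the earlier of 6 September 2035 and 23 May 2033.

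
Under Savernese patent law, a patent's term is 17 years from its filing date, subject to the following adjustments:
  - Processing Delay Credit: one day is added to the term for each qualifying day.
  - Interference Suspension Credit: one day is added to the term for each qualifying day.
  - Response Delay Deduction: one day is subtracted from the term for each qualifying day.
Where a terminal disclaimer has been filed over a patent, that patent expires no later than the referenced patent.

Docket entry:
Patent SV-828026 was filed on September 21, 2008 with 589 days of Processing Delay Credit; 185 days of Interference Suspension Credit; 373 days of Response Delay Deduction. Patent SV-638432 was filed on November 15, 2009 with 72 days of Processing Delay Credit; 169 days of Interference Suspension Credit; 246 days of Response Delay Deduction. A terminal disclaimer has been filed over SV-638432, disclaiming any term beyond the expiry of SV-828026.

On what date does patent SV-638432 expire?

Natural term of SV-638432:
  Base: filing + 17 years → 15 November 2026.
  Processing Delay Credit: +72 days → 26 January 2027.
  Interference Suspension Credit: +169 days → 14 July 2027.
  Response Delay Deduction: −246 days → 10 November 2026.
Expiry of referenced patent SV-828026:
  Base: filing + 17 years → 21 September 2025.
  Processing Delay Credit: +589 days → 3 May 2027.
  Interference Suspension Credit: +185 days → 4 November 2027.
  Response Delay Deduction: −373 days → 27 October 2026.
Terminal disclaimer: SV-638432 expires on the earlier of 10 November 2026 and 27 October 2026.

October 27, 2026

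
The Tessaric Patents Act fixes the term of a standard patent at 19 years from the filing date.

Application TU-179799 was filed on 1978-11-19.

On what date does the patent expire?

1997-11-19

Filing date + 19 years → 19 November 1997.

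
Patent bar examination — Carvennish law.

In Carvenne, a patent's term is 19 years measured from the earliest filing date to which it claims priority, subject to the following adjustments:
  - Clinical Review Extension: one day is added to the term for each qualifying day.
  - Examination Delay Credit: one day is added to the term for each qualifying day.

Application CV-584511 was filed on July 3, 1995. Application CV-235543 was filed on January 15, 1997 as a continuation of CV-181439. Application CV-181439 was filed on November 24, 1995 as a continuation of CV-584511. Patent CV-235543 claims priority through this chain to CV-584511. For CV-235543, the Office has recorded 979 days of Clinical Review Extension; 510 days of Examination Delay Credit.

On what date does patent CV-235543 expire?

2018-07-31

Earliest priority filing: 3 July 1995.
Base term: 3 July 1995 + 19 years → 3 July 2014.
Clinical Review Extension: +979 days → 8 March 2017.
Examination Delay Credit: +510 days → 31 July 2018.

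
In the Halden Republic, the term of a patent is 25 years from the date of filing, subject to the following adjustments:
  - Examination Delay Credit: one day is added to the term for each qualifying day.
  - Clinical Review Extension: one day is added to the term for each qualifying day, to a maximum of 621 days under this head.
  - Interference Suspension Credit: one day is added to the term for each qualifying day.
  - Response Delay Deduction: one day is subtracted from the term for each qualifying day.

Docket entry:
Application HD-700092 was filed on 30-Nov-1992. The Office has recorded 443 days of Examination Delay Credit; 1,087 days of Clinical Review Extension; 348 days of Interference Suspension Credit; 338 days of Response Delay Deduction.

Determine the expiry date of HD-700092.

November 8, 2020

Base term: filing date + 25 years → 30 November 2017.
Examination Delay Credit: +443 days → 16 February 2019.
Clinical Review Extension: 1087 days claimed exceeds the 621-day cap, so +621 days → 29 October 2020.
Interference Suspension Credit: +348 days → 12 October 2021.
Response Delay Deduction: −338 days → 8 November 2020.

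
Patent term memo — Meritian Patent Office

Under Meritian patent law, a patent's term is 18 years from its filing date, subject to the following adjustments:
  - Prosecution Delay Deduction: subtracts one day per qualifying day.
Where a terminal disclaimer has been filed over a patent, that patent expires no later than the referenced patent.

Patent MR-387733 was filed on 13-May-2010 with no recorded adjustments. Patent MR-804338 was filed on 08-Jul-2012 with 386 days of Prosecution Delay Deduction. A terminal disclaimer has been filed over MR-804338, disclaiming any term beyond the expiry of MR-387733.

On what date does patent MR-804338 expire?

Natural term of MR-804338:
  Base: filing + 18 years → 8 July 2030.
  Prosecution Delay Deduction: −386 days → 17 June 2029.
Expiry of referenced patent MR-387733:
  Base: filing + 18 years → 13 May 2028.
Terminal disclaimer: MR-804338 expires on the earlier of 17 June 2029 and 13 May 2028.

May 13, 2028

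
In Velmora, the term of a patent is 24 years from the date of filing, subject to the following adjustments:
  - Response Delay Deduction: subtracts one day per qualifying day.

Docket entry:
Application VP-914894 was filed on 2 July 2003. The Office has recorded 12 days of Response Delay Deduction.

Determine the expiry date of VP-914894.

Base term: filing date + 24 years → 2 July 2027.
Response Delay Deduction: −12 days → 20 June 2027.

2027-06-20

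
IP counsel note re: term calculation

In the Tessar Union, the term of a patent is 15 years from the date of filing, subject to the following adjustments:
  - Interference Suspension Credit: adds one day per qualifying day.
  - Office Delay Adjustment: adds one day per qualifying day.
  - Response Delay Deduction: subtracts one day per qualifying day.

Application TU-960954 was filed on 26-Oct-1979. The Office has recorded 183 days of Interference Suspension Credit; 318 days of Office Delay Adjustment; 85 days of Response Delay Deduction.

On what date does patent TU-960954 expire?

December 16, 1995

Base term: filing date + 15 years → 26 October 1994.
Interference Suspension Credit: +183 days → 27 April 1995.
Office Delay Adjustment: +318 days → 10 March 1996.
Response Delay Deduction: −85 days → 16 December 1995.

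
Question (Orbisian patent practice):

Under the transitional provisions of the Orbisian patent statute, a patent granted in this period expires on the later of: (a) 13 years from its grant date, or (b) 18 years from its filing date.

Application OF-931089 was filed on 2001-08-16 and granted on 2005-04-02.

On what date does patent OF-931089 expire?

(a) grant + 13 years → 2 April 2018.
(b) filing + 18 years → 16 August 2019.
Later of the two: 16 August 2019.

2019-08-16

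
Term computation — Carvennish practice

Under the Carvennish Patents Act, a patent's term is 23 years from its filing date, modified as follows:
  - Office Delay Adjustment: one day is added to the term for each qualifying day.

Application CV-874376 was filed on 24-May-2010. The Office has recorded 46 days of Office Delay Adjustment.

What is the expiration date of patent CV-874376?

2033-07-09

Base term: filing date + 23 years → 24 May 2033.
Office Delay Adjustment: +46 days → 9 July 2033.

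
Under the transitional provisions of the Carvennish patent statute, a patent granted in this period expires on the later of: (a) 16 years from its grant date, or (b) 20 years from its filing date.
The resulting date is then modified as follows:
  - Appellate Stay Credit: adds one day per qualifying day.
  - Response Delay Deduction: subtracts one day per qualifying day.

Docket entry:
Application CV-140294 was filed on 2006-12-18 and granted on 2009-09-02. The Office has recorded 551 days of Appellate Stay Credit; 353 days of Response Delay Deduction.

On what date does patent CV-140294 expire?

2027-07-04

(a) grant + 16 years → 2 September 2025.
(b) filing + 20 years → 18 December 2026.
Later of the two: 18 December 2026.
Appellate Stay Credit: +551 days → 21 June 2028.
Response Delay Deduction: −353 days → 4 July 2027.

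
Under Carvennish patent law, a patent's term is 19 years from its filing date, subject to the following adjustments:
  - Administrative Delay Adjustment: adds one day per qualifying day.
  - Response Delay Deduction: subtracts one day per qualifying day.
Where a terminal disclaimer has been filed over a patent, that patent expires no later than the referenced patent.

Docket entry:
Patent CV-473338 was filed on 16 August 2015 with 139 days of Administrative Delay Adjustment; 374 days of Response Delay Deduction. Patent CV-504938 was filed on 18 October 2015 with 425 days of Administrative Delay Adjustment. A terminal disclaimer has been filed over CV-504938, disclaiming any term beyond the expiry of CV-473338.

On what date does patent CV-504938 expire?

Natural term of CV-504938:
  Base: filing + 19 years → 18 October 2034.
  Administrative Delay Adjustment: +425 days → 17 December 2035.
Expiry of referenced patent CV-473338:
  Base: filing + 19 years → 16 August 2034.
  Administrative Delay Adjustment: +139 days → 2 January 2035.
  Response Delay Deduction: −374 days → 24 December 2033.
Terminal disclaimer: CV-504938 expires on the earlier of 17 December 2035 and 24 December 2033.

2033-12-24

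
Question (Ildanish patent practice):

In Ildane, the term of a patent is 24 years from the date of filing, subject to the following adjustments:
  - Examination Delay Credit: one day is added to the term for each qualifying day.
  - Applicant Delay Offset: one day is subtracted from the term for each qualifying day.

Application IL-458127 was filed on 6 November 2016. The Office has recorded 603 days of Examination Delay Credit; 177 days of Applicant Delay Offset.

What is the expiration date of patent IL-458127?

Base term: filing date + 24 years → 6 November 2040.
Examination Delay Credit: +603 days → 2 July 2042.
Applicant Delay Offset: −177 days → 6 January 2042.

January 6, 2042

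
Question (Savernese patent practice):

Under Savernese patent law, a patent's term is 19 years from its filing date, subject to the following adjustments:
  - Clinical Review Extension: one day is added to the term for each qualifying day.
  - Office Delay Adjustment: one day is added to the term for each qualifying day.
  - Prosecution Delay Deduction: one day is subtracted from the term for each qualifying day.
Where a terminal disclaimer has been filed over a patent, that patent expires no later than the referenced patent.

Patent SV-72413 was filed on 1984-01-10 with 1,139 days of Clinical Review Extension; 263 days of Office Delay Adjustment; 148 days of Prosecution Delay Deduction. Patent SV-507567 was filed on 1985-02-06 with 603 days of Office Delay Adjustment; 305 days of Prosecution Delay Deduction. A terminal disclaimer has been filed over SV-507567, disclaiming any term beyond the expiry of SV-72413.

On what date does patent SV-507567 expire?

2004-11-30

Natural term of SV-507567:
  Base: filing + 19 years → 6 February 2004.
  Office Delay Adjustment: +603 days → 1 October 2005.
  Prosecution Delay Deduction: −305 days → 30 November 2004.
Expiry of referenced patent SV-72413:
  Base: filing + 19 years → 10 January 2003.
  Clinical Review Extension: +1139 days → 22 February 2006.
  Office Delay Adjustment: +263 days → 12 November 2006.
  Prosecution Delay Deduction: −148 days → 17 June 2006.
Terminal disclaimer: SV-507567 expires on the earlier of 30 November 2004 and 17 June 2006.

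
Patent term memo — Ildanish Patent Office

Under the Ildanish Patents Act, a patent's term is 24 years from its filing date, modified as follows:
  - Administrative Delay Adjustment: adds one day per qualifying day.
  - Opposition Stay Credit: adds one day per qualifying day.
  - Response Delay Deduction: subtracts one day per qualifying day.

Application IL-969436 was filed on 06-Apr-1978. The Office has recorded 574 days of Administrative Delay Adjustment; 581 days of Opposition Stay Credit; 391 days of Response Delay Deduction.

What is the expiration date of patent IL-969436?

Base term: filing date + 24 years → 6 April 2002.
Administrative Delay Adjustment: +574 days → 1 November 2003.
Opposition Stay Credit: +581 days → 4 June 2005.
Response Delay Deduction: −391 days → 9 May 2004.

2004-05-09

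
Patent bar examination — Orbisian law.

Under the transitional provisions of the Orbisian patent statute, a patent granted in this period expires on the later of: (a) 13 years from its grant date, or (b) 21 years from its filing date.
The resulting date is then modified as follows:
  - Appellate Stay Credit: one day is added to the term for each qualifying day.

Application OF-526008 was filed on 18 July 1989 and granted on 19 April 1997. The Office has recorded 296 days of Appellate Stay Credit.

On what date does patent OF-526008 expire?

May 10, 2011

(a) grant + 13 years → 19 April 2010.
(b) filing + 21 years → 18 July 2010.
Later of the two: 18 July 2010.
Appellate Stay Credit: +296 days → 10 May 2011.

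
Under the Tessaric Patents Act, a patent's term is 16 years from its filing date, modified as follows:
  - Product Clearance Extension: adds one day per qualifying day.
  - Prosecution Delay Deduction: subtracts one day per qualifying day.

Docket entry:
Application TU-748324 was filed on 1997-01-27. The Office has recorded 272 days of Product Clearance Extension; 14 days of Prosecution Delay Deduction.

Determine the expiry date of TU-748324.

2013-10-12

Base term: filing date + 16 years → 27 January 2013.
Product Clearance Extension: +272 days → 26 October 2013.
Prosecution Delay Deduction: −14 days → 12 October 2013.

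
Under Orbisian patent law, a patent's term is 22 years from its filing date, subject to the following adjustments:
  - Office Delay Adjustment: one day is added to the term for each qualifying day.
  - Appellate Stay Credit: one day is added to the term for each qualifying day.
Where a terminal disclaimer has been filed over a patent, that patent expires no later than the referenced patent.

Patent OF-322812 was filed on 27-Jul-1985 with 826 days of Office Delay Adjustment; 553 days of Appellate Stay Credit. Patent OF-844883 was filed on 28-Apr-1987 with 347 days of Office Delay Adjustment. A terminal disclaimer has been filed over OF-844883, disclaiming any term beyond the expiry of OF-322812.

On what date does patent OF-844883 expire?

2010-04-10

Natural term of OF-844883:
  Base: filing + 22 years → 28 April 2009.
  Office Delay Adjustment: +347 days → 10 April 2010.
Expiry of referenced patent OF-322812:
  Base: filing + 22 years → 27 July 2007.
  Office Delay Adjustment: +826 days → 30 October 2009.
  Appellate Stay Credit: +553 days → 6 May 2011.
Terminal disclaimer: OF-844883 expires on the earlier of 10 April 2010 and 6 May 2011.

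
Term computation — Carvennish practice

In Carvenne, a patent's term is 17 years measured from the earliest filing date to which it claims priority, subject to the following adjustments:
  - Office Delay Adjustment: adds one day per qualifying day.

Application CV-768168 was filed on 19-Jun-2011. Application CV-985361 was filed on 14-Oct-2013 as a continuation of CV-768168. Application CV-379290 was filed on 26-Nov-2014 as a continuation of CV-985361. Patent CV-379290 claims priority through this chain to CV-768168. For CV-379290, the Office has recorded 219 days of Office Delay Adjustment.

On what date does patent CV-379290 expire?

January 24, 2029

Earliest priority filing: 19 June 2011.
Base term: 19 June 2011 + 17 years → 19 June 2028.
Office Delay Adjustment: +219 days → 24 January 2029.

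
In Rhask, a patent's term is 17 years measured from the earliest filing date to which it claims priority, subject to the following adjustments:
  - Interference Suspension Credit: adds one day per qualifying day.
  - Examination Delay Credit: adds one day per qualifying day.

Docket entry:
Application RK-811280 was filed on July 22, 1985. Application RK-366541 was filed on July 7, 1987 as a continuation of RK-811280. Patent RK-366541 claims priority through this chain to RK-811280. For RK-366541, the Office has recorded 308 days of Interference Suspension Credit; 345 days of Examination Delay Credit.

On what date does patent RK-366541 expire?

2004-05-05

Earliest priority filing: 22 July 1985.
Base term: 22 July 1985 + 17 years → 22 July 2002.
Interference Suspension Credit: +308 days → 26 May 2003.
Examination Delay Credit: +345 days → 5 May 2004.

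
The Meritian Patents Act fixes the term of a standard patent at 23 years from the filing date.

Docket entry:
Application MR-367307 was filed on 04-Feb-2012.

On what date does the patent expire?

Filing date + 23 years → 4 February 2035.

2035-02-04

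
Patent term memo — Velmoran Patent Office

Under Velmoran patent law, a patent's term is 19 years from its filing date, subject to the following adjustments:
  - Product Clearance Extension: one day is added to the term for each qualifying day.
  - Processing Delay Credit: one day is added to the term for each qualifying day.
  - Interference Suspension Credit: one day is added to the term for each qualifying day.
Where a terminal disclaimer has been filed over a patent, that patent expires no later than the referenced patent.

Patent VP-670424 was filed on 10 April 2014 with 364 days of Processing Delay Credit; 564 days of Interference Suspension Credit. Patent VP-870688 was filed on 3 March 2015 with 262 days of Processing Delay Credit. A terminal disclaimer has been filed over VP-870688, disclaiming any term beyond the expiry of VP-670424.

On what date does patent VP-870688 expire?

Natural term of VP-870688:
  Base: filing + 19 years → 3 March 2034.
  Processing Delay Credit: +262 days → 20 November 2034.
Expiry of referenced patent VP-670424:
  Base: filing + 19 years → 10 April 2033.
  Processing Delay Credit: +364 days → 9 April 2034.
  Interference Suspension Credit: +564 days → 25 October 2035.
Terminal disclaimer: VP-870688 expires on the earlier of 20 November 2034 and 25 October 2035.

November 20, 2034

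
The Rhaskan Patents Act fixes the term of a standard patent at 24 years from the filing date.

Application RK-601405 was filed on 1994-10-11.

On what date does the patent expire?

Filing date + 24 years → 11 October 2018.

2018-10-11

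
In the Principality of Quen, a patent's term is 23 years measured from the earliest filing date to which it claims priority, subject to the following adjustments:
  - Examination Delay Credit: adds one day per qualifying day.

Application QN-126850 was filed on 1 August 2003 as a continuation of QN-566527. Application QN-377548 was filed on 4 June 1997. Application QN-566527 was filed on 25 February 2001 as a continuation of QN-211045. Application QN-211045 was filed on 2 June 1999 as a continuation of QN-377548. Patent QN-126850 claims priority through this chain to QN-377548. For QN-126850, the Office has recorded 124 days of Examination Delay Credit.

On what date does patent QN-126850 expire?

October 6, 2020

Earliest priority filing: 4 June 1997.
Base term: 4 June 1997 + 23 years → 4 June 2020.
Examination Delay Credit: +124 days → 6 October 2020.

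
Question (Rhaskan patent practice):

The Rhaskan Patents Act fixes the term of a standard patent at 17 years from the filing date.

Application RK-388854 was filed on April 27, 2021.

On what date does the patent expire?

2038-04-27

Filing date + 17 years → 27 April 2038.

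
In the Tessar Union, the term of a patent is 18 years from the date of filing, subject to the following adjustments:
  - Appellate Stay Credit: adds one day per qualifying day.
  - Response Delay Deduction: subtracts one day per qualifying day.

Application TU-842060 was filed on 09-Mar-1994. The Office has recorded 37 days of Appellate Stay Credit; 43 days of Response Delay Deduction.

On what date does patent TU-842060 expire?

Base term: filing date + 18 years → 9 March 2012.
Appellate Stay Credit: +37 days → 15 April 2012.
Response Delay Deduction: −43 days → 3 March 2012.

March 3, 2012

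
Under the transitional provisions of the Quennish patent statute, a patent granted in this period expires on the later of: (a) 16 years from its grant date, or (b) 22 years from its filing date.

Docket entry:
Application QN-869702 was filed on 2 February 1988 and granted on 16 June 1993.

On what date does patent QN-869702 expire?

(a) grant + 16 years → 16 June 2009.
(b) filing + 22 years → 2 February 2010.
Later of the two: 2 February 2010.

February 2, 2010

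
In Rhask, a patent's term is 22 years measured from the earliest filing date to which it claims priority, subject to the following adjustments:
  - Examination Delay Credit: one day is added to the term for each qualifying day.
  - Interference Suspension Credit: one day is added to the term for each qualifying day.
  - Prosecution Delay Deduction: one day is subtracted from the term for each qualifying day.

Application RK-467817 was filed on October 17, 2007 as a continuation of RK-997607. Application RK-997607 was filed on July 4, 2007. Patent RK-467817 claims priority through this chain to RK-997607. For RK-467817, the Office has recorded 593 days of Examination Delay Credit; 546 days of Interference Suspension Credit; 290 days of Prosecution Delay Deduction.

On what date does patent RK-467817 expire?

Earliest priority filing: 4 July 2007.
Base term: 4 July 2007 + 22 years → 4 July 2029.
Examination Delay Credit: +593 days → 17 February 2031.
Interference Suspension Credit: +546 days → 16 August 2032.
Prosecution Delay Deduction: −290 days → 31 October 2031.

October 31, 2031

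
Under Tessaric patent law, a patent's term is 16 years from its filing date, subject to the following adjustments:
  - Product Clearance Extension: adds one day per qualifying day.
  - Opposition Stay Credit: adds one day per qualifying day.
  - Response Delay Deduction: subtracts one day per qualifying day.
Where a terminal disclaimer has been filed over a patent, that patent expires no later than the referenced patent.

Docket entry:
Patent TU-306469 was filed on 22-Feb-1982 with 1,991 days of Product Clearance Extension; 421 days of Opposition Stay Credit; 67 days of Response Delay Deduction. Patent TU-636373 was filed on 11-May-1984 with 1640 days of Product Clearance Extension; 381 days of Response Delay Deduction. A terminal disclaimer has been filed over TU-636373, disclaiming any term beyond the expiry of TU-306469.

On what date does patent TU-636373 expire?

Natural term of TU-636373:
  Base: filing + 16 years → 11 May 2000.
  Product Clearance Extension: +1640 days → 6 November 2004.
  Response Delay Deduction: −381 days → 22 October 2003.
Expiry of referenced patent TU-306469:
  Base: filing + 16 years → 22 February 1998.
  Product Clearance Extension: +1991 days → 6 August 2003.
  Opposition Stay Credit: +421 days → 30 September 2004.
  Response Delay Deduction: −67 days → 25 July 2004.
Terminal disclaimer: TU-636373 expires on the earlier of 22 October 2003 and 25 July 2004.

October 22, 2003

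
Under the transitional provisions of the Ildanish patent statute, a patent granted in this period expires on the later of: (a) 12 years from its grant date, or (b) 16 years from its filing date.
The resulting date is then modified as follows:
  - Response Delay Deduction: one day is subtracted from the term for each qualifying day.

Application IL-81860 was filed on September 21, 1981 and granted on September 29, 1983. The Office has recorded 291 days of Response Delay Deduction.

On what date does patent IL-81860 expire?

1996-12-04

(a) grant + 12 years → 29 September 1995.
(b) filing + 16 years → 21 September 1997.
Later of the two: 21 September 1997.
Response Delay Deduction: −291 days → 4 December 1996.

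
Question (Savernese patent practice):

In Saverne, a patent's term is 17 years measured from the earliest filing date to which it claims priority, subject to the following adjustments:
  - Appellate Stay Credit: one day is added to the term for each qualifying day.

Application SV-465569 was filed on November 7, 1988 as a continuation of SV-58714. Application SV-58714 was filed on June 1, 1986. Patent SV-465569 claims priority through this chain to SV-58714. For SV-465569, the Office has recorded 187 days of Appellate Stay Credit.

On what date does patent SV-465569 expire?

2003-12-05

Earliest priority filing: 1 June 1986.
Base term: 1 June 1986 + 17 years → 1 June 2003.
Appellate Stay Credit: +187 days → 5 December 2003.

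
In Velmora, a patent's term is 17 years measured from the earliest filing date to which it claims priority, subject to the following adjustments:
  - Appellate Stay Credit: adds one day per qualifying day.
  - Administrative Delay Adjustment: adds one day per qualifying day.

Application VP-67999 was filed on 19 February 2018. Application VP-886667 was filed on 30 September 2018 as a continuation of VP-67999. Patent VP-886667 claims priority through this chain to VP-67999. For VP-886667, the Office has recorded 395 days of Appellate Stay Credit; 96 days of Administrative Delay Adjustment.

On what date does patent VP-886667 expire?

June 24, 2036

Earliest priority filing: 19 February 2018.
Base term: 19 February 2018 + 17 years → 19 February 2035.
Appellate Stay Credit: +395 days → 20 March 2036.
Administrative Delay Adjustment: +96 days → 24 June 2036.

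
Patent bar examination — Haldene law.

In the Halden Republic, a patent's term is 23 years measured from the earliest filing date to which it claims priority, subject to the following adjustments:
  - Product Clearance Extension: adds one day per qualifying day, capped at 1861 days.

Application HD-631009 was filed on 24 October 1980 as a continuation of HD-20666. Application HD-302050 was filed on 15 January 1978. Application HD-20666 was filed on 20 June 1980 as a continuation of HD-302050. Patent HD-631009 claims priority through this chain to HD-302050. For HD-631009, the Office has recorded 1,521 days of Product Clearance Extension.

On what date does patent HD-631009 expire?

Earliest priority filing: 15 January 1978.
Base term: 15 January 1978 + 23 years → 15 January 2001.
Product Clearance Extension: 1521 days (within the 1861-day cap) → +1521 days → 16 March 2005.

2005-03-16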